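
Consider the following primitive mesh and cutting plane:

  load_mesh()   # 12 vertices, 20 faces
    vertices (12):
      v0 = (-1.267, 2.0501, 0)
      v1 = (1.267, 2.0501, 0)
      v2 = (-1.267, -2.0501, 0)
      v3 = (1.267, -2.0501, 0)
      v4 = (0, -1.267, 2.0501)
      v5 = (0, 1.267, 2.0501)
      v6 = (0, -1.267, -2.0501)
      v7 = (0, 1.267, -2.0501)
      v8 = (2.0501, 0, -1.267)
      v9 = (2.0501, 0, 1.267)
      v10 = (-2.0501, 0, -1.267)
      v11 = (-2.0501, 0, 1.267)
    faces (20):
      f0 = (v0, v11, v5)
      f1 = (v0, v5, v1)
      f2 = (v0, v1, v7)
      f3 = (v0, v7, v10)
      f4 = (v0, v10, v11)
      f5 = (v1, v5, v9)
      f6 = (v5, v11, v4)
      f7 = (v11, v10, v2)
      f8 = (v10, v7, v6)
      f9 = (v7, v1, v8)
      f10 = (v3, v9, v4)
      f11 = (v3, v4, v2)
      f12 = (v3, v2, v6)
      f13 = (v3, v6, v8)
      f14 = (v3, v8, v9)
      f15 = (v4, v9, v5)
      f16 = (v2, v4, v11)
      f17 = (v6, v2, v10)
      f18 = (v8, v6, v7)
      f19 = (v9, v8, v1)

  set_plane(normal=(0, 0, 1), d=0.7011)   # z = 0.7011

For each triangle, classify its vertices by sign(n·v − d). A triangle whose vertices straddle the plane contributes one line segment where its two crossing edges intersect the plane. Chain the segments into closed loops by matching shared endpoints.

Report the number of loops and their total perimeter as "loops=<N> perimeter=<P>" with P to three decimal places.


loops=1 perimeter=12.158

Straddling triangles (10 of 20):
  (v0,v11,v5) [-++] → (-1.70033, 0.915668, 0.7011)–(-0.833707, 1.78229, 0.7011)  len=1.2256
  (v0,v5,v1) [-+-] → (-0.833707, 1.78229, 0.7011)–(0.833707, 1.78229, 0.7011)  len=1.6674
  (v0,v10,v11) [--+] → (-2.0501, 0, 0.7011)–(-1.70033, 0.915668, 0.7011)  len=0.9802
  (v1,v5,v9) [-++] → (0.833707, 1.78229, 0.7011)–(1.70033, 0.915668, 0.7011)  len=1.2256
  (v11,v10,v2) [+--] → (-2.0501, 0, 0.7011)–(-1.70033, -0.915668, 0.7011)  len=0.9802
  (v3,v9,v4) [-++] → (1.70033, -0.915668, 0.7011)–(0.833707, -1.78229, 0.7011)  len=1.2256
  (v3,v4,v2) [-+-] → (0.833707, -1.78229, 0.7011)–(-0.833707, -1.78229, 0.7011)  len=1.6674
  (v3,v8,v9) [--+] → (2.0501, 0, 0.7011)–(1.70033, -0.915668, 0.7011)  len=0.9802
  (v2,v4,v11) [-++] → (-0.833707, -1.78229, 0.7011)–(-1.70033, -0.915668, 0.7011)  len=1.2256
  (v9,v8,v1) [+--] → (2.0501, 0, 0.7011)–(1.70033, 0.915668, 0.7011)  len=0.9802

Chained into 1 loop(s):
  loop 1: 10 segments, perimeter = 12.1580
Total perimeter = 12.158


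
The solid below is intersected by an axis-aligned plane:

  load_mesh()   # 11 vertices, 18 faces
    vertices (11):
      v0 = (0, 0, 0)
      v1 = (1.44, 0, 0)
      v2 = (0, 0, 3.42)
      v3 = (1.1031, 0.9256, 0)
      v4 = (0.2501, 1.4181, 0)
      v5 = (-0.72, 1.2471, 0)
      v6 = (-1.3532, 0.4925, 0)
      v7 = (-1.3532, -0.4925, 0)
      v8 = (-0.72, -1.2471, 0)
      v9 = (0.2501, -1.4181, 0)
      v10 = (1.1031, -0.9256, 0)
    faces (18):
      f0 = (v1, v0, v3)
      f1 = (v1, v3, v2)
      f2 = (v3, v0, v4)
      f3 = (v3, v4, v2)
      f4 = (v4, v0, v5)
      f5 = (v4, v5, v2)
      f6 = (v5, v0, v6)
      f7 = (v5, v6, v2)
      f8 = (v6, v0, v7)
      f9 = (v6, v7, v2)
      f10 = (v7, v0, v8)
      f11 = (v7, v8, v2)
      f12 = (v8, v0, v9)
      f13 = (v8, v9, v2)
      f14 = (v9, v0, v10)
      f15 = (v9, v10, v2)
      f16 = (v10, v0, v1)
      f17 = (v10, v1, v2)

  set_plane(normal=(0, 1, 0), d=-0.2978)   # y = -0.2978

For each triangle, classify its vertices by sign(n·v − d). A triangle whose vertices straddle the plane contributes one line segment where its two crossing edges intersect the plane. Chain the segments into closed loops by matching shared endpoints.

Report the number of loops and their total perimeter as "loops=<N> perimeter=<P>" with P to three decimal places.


Straddling triangles (10 of 18):
  (v6,v0,v7) [++-] → (-0.81824, -0.2978, 0)–(-1.3532, -0.2978, 0)  len=0.5350
  (v6,v7,v2) [+-+] → (-1.3532, -0.2978, 0)–(-0.81824, -0.2978, 1.35203)  len=1.4540
  (v7,v0,v8) [-+-] → (-0.81824, -0.2978, 0)–(-0.171932, -0.2978, 0)  len=0.6463
  (v7,v8,v2) [--+] → (-0.171932, -0.2978, 2.60332)–(-0.81824, -0.2978, 1.35203)  len=1.4084
  (v8,v0,v9) [-+-] → (-0.171932, -0.2978, 0)–(0.0525208, -0.2978, 0)  len=0.2245
  (v8,v9,v2) [--+] → (0.0525208, -0.2978, 2.7018)–(-0.171932, -0.2978, 2.60332)  len=0.2451
  (v9,v0,v10) [-+-] → (0.0525208, -0.2978, 0)–(0.354908, -0.2978, 0)  len=0.3024
  (v9,v10,v2) [--+] → (0.354908, -0.2978, 2.31966)–(0.0525208, -0.2978, 2.7018)  len=0.4873
  (v10,v0,v1) [-++] → (0.354908, -0.2978, 0)–(1.33161, -0.2978, 0)  len=0.9767
  (v10,v1,v2) [-++] → (1.33161, -0.2978, 0)–(0.354908, -0.2978, 2.31966)  len=2.5169

Chained into 1 loop(s):
  loop 1: 10 segments, perimeter = 8.7965
Total perimeter = 8.796

loops=1 perimeter=8.796


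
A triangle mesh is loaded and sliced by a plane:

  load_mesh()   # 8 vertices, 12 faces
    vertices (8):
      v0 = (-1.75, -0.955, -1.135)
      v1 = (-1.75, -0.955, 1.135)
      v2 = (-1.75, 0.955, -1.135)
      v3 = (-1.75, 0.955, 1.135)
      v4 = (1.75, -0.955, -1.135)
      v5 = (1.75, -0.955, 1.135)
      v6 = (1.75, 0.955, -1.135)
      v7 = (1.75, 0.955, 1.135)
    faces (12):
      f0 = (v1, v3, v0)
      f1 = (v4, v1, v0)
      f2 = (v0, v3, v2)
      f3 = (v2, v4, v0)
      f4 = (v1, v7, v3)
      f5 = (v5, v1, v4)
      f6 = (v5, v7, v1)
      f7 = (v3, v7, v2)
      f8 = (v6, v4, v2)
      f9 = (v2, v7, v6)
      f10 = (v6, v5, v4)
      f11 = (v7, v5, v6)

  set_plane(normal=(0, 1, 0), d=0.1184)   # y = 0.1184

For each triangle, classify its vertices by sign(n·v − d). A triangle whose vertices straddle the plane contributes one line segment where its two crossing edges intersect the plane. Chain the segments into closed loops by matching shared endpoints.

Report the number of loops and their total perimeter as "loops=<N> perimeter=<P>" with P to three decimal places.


Straddling triangles (8 of 12):
  (v1,v3,v0) [-+-] → (-1.75, 0.1184, 1.135)–(-1.75, 0.1184, 0.140716)  len=0.9943
  (v0,v3,v2) [-++] → (-1.75, 0.1184, 0.140716)–(-1.75, 0.1184, -1.135)  len=1.2757
  (v2,v4,v0) [+--] → (-0.216963, 0.1184, -1.135)–(-1.75, 0.1184, -1.135)  len=1.5330
  (v1,v7,v3) [-++] → (0.216963, 0.1184, 1.135)–(-1.75, 0.1184, 1.135)  len=1.9670
  (v5,v7,v1) [-+-] → (1.75, 0.1184, 1.135)–(0.216963, 0.1184, 1.135)  len=1.5330
  (v6,v4,v2) [+-+] → (1.75, 0.1184, -1.135)–(-0.216963, 0.1184, -1.135)  len=1.9670
  (v6,v5,v4) [+--] → (1.75, 0.1184, -0.140716)–(1.75, 0.1184, -1.135)  len=0.9943
  (v7,v5,v6) [+-+] → (1.75, 0.1184, 1.135)–(1.75, 0.1184, -0.140716)  len=1.2757

Chained into 1 loop(s):
  loop 1: 8 segments, perimeter = 11.5400
Total perimeter = 11.540

loops=1 perimeter=11.540


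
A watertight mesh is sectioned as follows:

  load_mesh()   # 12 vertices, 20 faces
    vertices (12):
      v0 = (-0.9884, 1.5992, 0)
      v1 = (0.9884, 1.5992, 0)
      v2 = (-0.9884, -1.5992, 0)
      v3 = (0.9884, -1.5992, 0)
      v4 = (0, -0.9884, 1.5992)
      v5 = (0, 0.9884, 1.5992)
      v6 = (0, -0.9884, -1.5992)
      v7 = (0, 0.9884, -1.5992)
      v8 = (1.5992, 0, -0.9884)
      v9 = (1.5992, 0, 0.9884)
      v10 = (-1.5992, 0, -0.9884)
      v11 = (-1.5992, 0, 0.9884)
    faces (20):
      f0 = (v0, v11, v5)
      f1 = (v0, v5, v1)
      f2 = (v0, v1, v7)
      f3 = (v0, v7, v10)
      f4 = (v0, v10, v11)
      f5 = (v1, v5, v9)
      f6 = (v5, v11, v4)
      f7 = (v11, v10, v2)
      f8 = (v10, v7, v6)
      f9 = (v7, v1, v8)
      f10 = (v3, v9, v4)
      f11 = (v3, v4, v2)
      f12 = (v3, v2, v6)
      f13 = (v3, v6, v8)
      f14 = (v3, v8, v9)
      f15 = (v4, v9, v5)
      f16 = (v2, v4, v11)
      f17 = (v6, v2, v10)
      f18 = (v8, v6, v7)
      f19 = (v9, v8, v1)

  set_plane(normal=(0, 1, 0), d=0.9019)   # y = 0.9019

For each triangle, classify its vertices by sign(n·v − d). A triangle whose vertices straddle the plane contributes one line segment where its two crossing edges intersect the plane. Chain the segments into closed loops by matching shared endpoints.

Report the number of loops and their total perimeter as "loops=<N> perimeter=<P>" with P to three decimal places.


loops=1 perimeter=8.629

Straddling triangles (10 of 20):
  (v0,v11,v5) [+-+] → (-1.25473, 0.9019, 0.430973)–(-0.139954, 0.9019, 1.54575)  len=1.5765
  (v0,v7,v10) [++-] → (-0.139954, 0.9019, -1.54575)–(-1.25473, 0.9019, -0.430973)  len=1.5765
  (v0,v10,v11) [+--] → (-1.25473, 0.9019, -0.430973)–(-1.25473, 0.9019, 0.430973)  len=0.8619
  (v1,v5,v9) [++-] → (0.139954, 0.9019, 1.54575)–(1.25473, 0.9019, 0.430973)  len=1.5765
  (v5,v11,v4) [+--] → (-0.139954, 0.9019, 1.54575)–(0, 0.9019, 1.5992)  len=0.1498
  (v10,v7,v6) [-+-] → (-0.139954, 0.9019, -1.54575)–(0, 0.9019, -1.5992)  len=0.1498
  (v7,v1,v8) [++-] → (1.25473, 0.9019, -0.430973)–(0.139954, 0.9019, -1.54575)  len=1.5765
  (v4,v9,v5) [--+] → (0.139954, 0.9019, 1.54575)–(0, 0.9019, 1.5992)  len=0.1498
  (v8,v6,v7) [--+] → (0, 0.9019, -1.5992)–(0.139954, 0.9019, -1.54575)  len=0.1498
  (v9,v8,v1) [--+] → (1.25473, 0.9019, -0.430973)–(1.25473, 0.9019, 0.430973)  len=0.8619

Chained into 1 loop(s):
  loop 1: 10 segments, perimeter = 8.6293
Total perimeter = 8.629


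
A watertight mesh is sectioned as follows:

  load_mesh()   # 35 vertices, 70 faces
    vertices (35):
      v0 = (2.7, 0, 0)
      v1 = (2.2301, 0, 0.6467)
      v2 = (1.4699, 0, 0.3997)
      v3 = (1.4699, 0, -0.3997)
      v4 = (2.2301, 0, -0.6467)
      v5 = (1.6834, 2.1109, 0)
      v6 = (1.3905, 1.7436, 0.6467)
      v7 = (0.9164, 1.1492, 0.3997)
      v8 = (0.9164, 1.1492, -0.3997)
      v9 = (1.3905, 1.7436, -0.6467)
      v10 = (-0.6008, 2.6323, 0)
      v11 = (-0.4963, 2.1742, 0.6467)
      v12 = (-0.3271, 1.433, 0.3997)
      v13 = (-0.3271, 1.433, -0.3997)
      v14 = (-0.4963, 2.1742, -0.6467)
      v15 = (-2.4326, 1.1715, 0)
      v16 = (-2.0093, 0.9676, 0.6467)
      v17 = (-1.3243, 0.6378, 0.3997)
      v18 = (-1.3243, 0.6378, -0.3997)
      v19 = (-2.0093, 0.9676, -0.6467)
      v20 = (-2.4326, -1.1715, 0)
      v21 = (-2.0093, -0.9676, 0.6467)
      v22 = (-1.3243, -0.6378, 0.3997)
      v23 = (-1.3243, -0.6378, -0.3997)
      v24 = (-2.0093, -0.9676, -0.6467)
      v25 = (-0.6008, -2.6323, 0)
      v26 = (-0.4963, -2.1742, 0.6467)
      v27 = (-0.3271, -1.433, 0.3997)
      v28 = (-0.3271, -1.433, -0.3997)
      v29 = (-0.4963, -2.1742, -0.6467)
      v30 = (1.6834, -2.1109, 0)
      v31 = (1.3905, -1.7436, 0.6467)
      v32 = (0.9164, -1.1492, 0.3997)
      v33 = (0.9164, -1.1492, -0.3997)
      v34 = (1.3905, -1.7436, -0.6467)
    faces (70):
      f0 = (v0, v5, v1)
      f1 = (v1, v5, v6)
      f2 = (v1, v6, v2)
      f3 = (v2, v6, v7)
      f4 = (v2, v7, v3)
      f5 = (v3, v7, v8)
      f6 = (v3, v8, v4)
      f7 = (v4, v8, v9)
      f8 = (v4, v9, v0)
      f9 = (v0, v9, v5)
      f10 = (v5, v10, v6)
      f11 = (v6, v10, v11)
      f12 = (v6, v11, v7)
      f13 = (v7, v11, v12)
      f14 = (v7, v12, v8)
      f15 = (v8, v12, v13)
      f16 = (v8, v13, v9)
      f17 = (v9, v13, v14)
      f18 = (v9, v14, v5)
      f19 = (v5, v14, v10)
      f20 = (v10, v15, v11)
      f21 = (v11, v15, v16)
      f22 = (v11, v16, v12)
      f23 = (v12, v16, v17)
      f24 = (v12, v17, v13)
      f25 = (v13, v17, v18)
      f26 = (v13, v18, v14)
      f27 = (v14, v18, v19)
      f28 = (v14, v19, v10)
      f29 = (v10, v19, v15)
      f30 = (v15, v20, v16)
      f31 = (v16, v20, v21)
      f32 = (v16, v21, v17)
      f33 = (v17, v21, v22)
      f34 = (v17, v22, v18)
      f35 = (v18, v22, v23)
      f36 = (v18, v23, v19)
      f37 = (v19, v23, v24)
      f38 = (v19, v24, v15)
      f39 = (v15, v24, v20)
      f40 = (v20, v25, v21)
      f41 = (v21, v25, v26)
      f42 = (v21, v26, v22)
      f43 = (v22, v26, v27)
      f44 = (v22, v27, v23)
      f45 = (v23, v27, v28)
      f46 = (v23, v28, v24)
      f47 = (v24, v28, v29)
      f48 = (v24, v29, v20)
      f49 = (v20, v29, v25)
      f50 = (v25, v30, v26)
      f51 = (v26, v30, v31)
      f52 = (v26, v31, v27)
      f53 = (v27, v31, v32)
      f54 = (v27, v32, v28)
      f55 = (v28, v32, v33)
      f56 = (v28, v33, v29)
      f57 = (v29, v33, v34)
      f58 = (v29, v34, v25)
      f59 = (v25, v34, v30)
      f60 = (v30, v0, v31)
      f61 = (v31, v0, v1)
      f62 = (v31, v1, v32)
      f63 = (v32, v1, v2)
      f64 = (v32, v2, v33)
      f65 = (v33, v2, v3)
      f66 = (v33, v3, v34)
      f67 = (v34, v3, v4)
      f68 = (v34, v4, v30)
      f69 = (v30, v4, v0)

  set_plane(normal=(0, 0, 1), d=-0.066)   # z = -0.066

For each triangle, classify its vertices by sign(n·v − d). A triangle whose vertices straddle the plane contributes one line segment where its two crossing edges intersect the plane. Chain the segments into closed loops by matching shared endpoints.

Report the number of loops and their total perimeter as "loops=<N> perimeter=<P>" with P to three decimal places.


loops=2 perimeter=25.038

Straddling triangles (28 of 70):
  (v2,v7,v3) [++-] → (1.23885, 0.47972, -0.066)–(1.4699, 0, -0.066)  len=0.5325
  (v3,v7,v8) [-+-] → (1.23885, 0.47972, -0.066)–(0.9164, 1.1492, -0.066)  len=0.7431
  (v4,v9,v0) [--+] → (2.56636, 0.177946, -0.066)–(2.65204, 0, -0.066)  len=0.1975
  (v0,v9,v5) [+-+] → (2.56636, 0.177946, -0.066)–(1.65351, 2.07341, -0.066)  len=2.1038
  (v7,v12,v8) [++-] → (0.397316, 1.26767, -0.066)–(0.9164, 1.1492, -0.066)  len=0.5324
  (v8,v12,v13) [-+-] → (0.397316, 1.26767, -0.066)–(-0.3271, 1.433, -0.066)  len=0.7430
  (v9,v14,v5) [--+] → (1.46095, 2.11736, -0.066)–(1.65351, 2.07341, -0.066)  len=0.1975
  (v5,v14,v10) [+-+] → (1.46095, 2.11736, -0.066)–(-0.590135, 2.58555, -0.066)  len=2.1038
  (v12,v17,v13) [++-] → (-0.743369, 1.10105, -0.066)–(-0.3271, 1.433, -0.066)  len=0.5324
  (v13,v17,v18) [-+-] → (-0.743369, 1.10105, -0.066)–(-1.3243, 0.6378, -0.066)  len=0.7430
  (v14,v19,v10) [--+] → (-0.744547, 2.46241, -0.066)–(-0.590135, 2.58555, -0.066)  len=0.1975
  (v10,v19,v15) [+-+] → (-0.744547, 2.46241, -0.066)–(-2.3894, 1.15069, -0.066)  len=2.1038
  (v17,v22,v18) [++-] → (-1.3243, 0.105316, -0.066)–(-1.3243, 0.6378, -0.066)  len=0.5325
  (v18,v22,v23) [-+-] → (-1.3243, 0.105316, -0.066)–(-1.3243, -0.6378, -0.066)  len=0.7431
  (v19,v24,v15) [--+] → (-2.3894, 0.953191, -0.066)–(-2.3894, 1.15069, -0.066)  len=0.1975
  (v15,v24,v20) [+-+] → (-2.3894, 0.953191, -0.066)–(-2.3894, -1.15069, -0.066)  len=2.1039
  (v22,v27,v23) [++-] → (-0.908031, -0.969747, -0.066)–(-1.3243, -0.6378, -0.066)  len=0.5324
  (v23,v27,v28) [-+-] → (-0.908031, -0.969747, -0.066)–(-0.3271, -1.433, -0.066)  len=0.7430
  (v24,v29,v20) [--+] → (-2.23499, -1.27383, -0.066)–(-2.3894, -1.15069, -0.066)  len=0.1975
  (v20,v29,v25) [+-+] → (-2.23499, -1.27383, -0.066)–(-0.590135, -2.58555, -0.066)  len=2.1038
  (v27,v32,v28) [++-] → (0.191984, -1.31453, -0.066)–(-0.3271, -1.433, -0.066)  len=0.5324
  (v28,v32,v33) [-+-] → (0.191984, -1.31453, -0.066)–(0.9164, -1.1492, -0.066)  len=0.7430
  (v29,v34,v25) [--+] → (-0.397575, -2.5416, -0.066)–(-0.590135, -2.58555, -0.066)  len=0.1975
  (v25,v34,v30) [+-+] → (-0.397575, -2.5416, -0.066)–(1.65351, -2.07341, -0.066)  len=2.1038
  (v32,v2,v33) [++-] → (1.14745, -0.66948, -0.066)–(0.9164, -1.1492, -0.066)  len=0.5325
  (v33,v2,v3) [-+-] → (1.14745, -0.66948, -0.066)–(1.4699, 0, -0.066)  len=0.7431
  (v34,v4,v30) [--+] → (1.73919, -1.89547, -0.066)–(1.65351, -2.07341, -0.066)  len=0.1975
  (v30,v4,v0) [+-+] → (1.73919, -1.89547, -0.066)–(2.65204, 0, -0.066)  len=2.1038

Chained into 2 loop(s):
  loop 1: 14 segments, perimeter = 8.9285
  loop 2: 14 segments, perimeter = 16.1094
Total perimeter = 25.038


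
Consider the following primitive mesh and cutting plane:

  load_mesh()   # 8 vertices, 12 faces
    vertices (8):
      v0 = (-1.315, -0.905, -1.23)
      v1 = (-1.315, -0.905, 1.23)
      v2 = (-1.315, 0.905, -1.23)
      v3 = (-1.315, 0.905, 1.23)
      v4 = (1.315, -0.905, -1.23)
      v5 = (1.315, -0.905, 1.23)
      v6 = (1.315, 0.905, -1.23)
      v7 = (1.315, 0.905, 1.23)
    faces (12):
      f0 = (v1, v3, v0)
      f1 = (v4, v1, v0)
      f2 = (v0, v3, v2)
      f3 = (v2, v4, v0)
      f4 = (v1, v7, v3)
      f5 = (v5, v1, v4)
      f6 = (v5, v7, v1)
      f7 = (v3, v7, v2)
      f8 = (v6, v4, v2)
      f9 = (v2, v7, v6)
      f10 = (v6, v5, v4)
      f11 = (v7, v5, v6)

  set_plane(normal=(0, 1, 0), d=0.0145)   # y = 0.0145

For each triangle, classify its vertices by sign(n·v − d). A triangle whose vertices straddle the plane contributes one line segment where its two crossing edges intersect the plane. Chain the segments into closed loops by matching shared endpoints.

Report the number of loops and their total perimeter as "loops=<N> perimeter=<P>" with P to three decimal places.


Straddling triangles (8 of 12):
  (v1,v3,v0) [-+-] → (-1.315, 0.0145, 1.23)–(-1.315, 0.0145, 0.0197072)  len=1.2103
  (v0,v3,v2) [-++] → (-1.315, 0.0145, 0.0197072)–(-1.315, 0.0145, -1.23)  len=1.2497
  (v2,v4,v0) [+--] → (-0.0210691, 0.0145, -1.23)–(-1.315, 0.0145, -1.23)  len=1.2939
  (v1,v7,v3) [-++] → (0.0210691, 0.0145, 1.23)–(-1.315, 0.0145, 1.23)  len=1.3361
  (v5,v7,v1) [-+-] → (1.315, 0.0145, 1.23)–(0.0210691, 0.0145, 1.23)  len=1.2939
  (v6,v4,v2) [+-+] → (1.315, 0.0145, -1.23)–(-0.0210691, 0.0145, -1.23)  len=1.3361
  (v6,v5,v4) [+--] → (1.315, 0.0145, -0.0197072)–(1.315, 0.0145, -1.23)  len=1.2103
  (v7,v5,v6) [+-+] → (1.315, 0.0145, 1.23)–(1.315, 0.0145, -0.0197072)  len=1.2497

Chained into 1 loop(s):
  loop 1: 8 segments, perimeter = 10.1800
Total perimeter = 10.180

loops=1 perimeter=10.180


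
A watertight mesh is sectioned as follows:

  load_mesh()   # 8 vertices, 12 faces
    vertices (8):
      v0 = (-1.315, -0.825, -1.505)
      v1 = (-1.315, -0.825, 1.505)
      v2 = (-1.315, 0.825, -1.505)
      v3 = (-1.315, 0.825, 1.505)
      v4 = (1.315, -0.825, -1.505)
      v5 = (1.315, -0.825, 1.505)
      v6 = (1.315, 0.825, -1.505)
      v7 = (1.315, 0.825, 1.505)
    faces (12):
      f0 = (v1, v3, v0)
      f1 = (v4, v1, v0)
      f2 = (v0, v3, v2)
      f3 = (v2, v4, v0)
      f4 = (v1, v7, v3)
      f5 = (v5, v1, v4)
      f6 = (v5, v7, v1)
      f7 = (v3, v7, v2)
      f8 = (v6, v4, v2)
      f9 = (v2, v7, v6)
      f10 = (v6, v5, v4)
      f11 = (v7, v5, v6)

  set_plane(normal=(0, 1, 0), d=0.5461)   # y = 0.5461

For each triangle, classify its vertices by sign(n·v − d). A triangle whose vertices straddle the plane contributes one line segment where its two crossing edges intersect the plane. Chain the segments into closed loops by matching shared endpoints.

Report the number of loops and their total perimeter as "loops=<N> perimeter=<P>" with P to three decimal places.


loops=1 perimeter=11.280

Straddling triangles (8 of 12):
  (v1,v3,v0) [-+-] → (-1.315, 0.5461, 1.505)–(-1.315, 0.5461, 0.996219)  len=0.5088
  (v0,v3,v2) [-++] → (-1.315, 0.5461, 0.996219)–(-1.315, 0.5461, -1.505)  len=2.5012
  (v2,v4,v0) [+--] → (-0.87045, 0.5461, -1.505)–(-1.315, 0.5461, -1.505)  len=0.4445
  (v1,v7,v3) [-++] → (0.87045, 0.5461, 1.505)–(-1.315, 0.5461, 1.505)  len=2.1855
  (v5,v7,v1) [-+-] → (1.315, 0.5461, 1.505)–(0.87045, 0.5461, 1.505)  len=0.4445
  (v6,v4,v2) [+-+] → (1.315, 0.5461, -1.505)–(-0.87045, 0.5461, -1.505)  len=2.1855
  (v6,v5,v4) [+--] → (1.315, 0.5461, -0.996219)–(1.315, 0.5461, -1.505)  len=0.5088
  (v7,v5,v6) [+-+] → (1.315, 0.5461, 1.505)–(1.315, 0.5461, -0.996219)  len=2.5012

Chained into 1 loop(s):
  loop 1: 8 segments, perimeter = 11.2800
Total perimeter = 11.280


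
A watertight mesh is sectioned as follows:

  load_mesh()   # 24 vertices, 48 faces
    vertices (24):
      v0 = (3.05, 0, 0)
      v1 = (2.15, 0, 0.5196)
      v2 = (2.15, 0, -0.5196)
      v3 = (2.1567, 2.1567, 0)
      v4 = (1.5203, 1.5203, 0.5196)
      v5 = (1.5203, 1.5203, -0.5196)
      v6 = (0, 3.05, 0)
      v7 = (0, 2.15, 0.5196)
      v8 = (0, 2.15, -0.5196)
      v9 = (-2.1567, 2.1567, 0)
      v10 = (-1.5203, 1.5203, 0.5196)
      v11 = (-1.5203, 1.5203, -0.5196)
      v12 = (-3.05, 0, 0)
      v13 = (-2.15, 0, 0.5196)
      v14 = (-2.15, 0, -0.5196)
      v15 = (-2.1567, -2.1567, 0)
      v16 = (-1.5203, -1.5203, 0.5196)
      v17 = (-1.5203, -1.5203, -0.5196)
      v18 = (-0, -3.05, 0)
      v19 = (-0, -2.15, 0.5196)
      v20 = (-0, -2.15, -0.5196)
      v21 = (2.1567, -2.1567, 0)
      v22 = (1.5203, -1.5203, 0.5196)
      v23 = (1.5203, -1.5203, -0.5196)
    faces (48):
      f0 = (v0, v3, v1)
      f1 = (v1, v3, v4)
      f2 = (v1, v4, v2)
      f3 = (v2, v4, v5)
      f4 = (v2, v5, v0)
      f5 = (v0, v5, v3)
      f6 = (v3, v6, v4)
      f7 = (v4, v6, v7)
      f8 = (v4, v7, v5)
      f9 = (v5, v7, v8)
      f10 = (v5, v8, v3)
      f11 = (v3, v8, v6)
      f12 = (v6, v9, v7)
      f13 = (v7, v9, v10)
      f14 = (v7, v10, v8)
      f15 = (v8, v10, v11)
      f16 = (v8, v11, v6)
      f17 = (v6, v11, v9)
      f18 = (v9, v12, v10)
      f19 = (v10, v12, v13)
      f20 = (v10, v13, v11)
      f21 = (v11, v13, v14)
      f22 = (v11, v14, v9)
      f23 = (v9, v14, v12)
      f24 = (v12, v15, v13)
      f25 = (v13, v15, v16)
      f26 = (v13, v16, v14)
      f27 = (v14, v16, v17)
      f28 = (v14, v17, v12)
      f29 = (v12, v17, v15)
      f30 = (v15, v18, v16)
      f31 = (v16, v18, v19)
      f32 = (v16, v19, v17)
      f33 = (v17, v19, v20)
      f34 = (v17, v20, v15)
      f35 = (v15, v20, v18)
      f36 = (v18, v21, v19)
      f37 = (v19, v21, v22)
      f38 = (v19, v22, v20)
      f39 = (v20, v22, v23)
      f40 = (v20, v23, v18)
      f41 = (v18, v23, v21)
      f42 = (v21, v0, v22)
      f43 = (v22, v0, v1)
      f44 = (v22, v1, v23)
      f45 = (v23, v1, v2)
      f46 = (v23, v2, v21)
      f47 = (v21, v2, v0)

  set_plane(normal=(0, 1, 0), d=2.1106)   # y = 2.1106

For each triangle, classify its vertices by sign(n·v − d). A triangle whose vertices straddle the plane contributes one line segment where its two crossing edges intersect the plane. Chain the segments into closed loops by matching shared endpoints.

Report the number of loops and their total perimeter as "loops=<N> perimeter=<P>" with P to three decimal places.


Straddling triangles (16 of 48):
  (v0,v3,v1) [-+-] → (2.17579, 2.1106, 0)–(2.15656, 2.1106, 0.0111066)  len=0.0222
  (v1,v3,v4) [-+-] → (2.15656, 2.1106, 0.0111066)–(2.1106, 2.1106, 0.0376392)  len=0.0531
  (v0,v5,v3) [--+] → (2.1106, 2.1106, -0.0376392)–(2.17579, 2.1106, 0)  len=0.0753
  (v3,v6,v4) [++-] → (0.933627, 2.1106, 0.31909)–(2.1106, 2.1106, 0.0376392)  len=1.2102
  (v4,v6,v7) [-++] → (0.933627, 2.1106, 0.31909)–(0.0951244, 2.1106, 0.5196)  len=0.8621
  (v4,v7,v5) [-+-] → (0.0951244, 2.1106, 0.5196)–(0.0951244, 2.1106, 0.454578)  len=0.0650
  (v5,v7,v8) [-++] → (0.0951244, 2.1106, 0.454578)–(0.0951244, 2.1106, -0.5196)  len=0.9742
  (v5,v8,v3) [-++] → (0.0951244, 2.1106, -0.5196)–(2.1106, 2.1106, -0.0376392)  len=2.0723
  (v7,v9,v10) [++-] → (-2.1106, 2.1106, 0.0376392)–(-0.0951244, 2.1106, 0.5196)  len=2.0723
  (v7,v10,v8) [+-+] → (-0.0951244, 2.1106, 0.5196)–(-0.0951244, 2.1106, -0.454578)  len=0.9742
  (v8,v10,v11) [+--] → (-0.0951244, 2.1106, -0.454578)–(-0.0951244, 2.1106, -0.5196)  len=0.0650
  (v8,v11,v6) [+-+] → (-0.0951244, 2.1106, -0.5196)–(-0.933627, 2.1106, -0.31909)  len=0.8621
  (v6,v11,v9) [+-+] → (-0.933627, 2.1106, -0.31909)–(-2.1106, 2.1106, -0.0376392)  len=1.2102
  (v9,v12,v10) [+--] → (-2.17579, 2.1106, 0)–(-2.1106, 2.1106, 0.0376392)  len=0.0753
  (v11,v14,v9) [--+] → (-2.15656, 2.1106, -0.0111066)–(-2.1106, 2.1106, -0.0376392)  len=0.0531
  (v9,v14,v12) [+--] → (-2.15656, 2.1106, -0.0111066)–(-2.17579, 2.1106, 0)  len=0.0222

Chained into 2 loop(s):
  loop 1: 8 segments, perimeter = 5.3344
  loop 2: 8 segments, perimeter = 5.3344
Total perimeter = 10.669

loops=2 perimeter=10.669


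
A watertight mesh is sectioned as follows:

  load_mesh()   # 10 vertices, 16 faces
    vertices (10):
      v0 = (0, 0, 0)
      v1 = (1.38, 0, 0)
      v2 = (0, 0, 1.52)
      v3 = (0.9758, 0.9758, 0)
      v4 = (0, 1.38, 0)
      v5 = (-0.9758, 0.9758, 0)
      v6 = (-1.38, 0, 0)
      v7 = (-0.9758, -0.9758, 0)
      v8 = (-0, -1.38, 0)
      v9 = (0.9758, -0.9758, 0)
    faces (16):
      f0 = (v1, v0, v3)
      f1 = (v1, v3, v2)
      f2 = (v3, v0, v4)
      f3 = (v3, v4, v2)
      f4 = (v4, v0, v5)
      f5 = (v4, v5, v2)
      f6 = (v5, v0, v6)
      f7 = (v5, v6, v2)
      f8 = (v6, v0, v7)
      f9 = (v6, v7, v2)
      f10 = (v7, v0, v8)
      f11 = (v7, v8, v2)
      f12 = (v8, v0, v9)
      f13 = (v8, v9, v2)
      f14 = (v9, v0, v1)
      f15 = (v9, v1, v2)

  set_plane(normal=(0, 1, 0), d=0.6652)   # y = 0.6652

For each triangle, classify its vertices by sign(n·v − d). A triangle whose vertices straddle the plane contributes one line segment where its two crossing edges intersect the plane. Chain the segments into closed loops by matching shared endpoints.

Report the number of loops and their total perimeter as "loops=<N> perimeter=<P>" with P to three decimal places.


loops=1 perimeter=4.978

Straddling triangles (8 of 16):
  (v1,v0,v3) [--+] → (0.6652, 0.6652, 0)–(1.10446, 0.6652, 0)  len=0.4393
  (v1,v3,v2) [-+-] → (1.10446, 0.6652, 0)–(0.6652, 0.6652, 0.48382)  len=0.6535
  (v3,v0,v4) [+-+] → (0.6652, 0.6652, 0)–(0, 0.6652, 0)  len=0.6652
  (v3,v4,v2) [++-] → (0, 0.6652, 0.787316)–(0.6652, 0.6652, 0.48382)  len=0.7312
  (v4,v0,v5) [+-+] → (0, 0.6652, 0)–(-0.6652, 0.6652, 0)  len=0.6652
  (v4,v5,v2) [++-] → (-0.6652, 0.6652, 0.48382)–(0, 0.6652, 0.787316)  len=0.7312
  (v5,v0,v6) [+--] → (-0.6652, 0.6652, 0)–(-1.10446, 0.6652, 0)  len=0.4393
  (v5,v6,v2) [+--] → (-1.10446, 0.6652, 0)–(-0.6652, 0.6652, 0.48382)  len=0.6535

Chained into 1 loop(s):
  loop 1: 8 segments, perimeter = 4.9782
Total perimeter = 4.978


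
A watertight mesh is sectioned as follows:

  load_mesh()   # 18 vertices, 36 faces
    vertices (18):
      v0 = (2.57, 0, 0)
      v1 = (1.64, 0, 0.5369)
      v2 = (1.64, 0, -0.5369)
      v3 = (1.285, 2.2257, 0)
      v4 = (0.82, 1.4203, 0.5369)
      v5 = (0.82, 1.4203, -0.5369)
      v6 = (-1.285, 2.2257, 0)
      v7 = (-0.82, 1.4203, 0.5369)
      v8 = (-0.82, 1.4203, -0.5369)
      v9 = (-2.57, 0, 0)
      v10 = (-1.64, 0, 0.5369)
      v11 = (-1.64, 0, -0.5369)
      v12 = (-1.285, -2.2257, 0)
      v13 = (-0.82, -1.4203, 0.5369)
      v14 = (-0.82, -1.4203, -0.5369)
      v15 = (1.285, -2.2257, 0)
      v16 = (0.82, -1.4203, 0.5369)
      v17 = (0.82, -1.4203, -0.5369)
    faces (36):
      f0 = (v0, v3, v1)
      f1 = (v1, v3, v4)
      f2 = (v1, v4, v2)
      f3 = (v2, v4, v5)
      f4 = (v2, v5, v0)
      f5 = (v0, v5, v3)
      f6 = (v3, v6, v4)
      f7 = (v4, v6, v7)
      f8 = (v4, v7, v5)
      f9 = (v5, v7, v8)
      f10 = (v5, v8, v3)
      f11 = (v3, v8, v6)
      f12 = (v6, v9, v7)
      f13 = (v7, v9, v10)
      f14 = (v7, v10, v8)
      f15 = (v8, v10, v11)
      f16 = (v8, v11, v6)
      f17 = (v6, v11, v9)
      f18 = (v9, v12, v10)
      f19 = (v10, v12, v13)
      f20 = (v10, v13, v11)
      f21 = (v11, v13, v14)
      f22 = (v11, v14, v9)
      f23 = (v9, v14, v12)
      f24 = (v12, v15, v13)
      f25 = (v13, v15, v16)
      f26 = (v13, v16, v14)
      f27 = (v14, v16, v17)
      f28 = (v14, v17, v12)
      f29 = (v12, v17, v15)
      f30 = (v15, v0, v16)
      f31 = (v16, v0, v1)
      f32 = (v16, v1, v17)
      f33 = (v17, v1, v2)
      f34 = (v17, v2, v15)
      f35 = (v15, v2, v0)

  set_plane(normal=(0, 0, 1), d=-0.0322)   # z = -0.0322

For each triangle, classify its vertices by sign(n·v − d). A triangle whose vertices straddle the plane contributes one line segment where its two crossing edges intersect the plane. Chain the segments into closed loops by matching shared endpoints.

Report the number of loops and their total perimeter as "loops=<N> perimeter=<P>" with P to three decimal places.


loops=2 perimeter=24.925

Straddling triangles (24 of 36):
  (v1,v4,v2) [++-] → (1.25459, 0.66756, -0.0322)–(1.64, 0, -0.0322)  len=0.7708
  (v2,v4,v5) [-+-] → (1.25459, 0.66756, -0.0322)–(0.82, 1.4203, -0.0322)  len=0.8692
  (v2,v5,v0) [--+] → (2.46505, 0.085181, -0.0322)–(2.51422, 0, -0.0322)  len=0.0984
  (v0,v5,v3) [+-+] → (2.46505, 0.085181, -0.0322)–(1.25711, 2.1774, -0.0322)  len=2.4159
  (v4,v7,v5) [++-] → (0.0491786, 1.4203, -0.0322)–(0.82, 1.4203, -0.0322)  len=0.7708
  (v5,v7,v8) [-+-] → (0.0491786, 1.4203, -0.0322)–(-0.82, 1.4203, -0.0322)  len=0.8692
  (v5,v8,v3) [--+] → (1.15875, 2.1774, -0.0322)–(1.25711, 2.1774, -0.0322)  len=0.0984
  (v3,v8,v6) [+-+] → (1.15875, 2.1774, -0.0322)–(-1.25711, 2.1774, -0.0322)  len=2.4159
  (v7,v10,v8) [++-] → (-1.20541, 0.75274, -0.0322)–(-0.82, 1.4203, -0.0322)  len=0.7708
  (v8,v10,v11) [-+-] → (-1.20541, 0.75274, -0.0322)–(-1.64, 0, -0.0322)  len=0.8692
  (v8,v11,v6) [--+] → (-1.30629, 2.09222, -0.0322)–(-1.25711, 2.1774, -0.0322)  len=0.0984
  (v6,v11,v9) [+-+] → (-1.30629, 2.09222, -0.0322)–(-2.51422, 0, -0.0322)  len=2.4159
  (v10,v13,v11) [++-] → (-1.25459, -0.66756, -0.0322)–(-1.64, 0, -0.0322)  len=0.7708
  (v11,v13,v14) [-+-] → (-1.25459, -0.66756, -0.0322)–(-0.82, -1.4203, -0.0322)  len=0.8692
  (v11,v14,v9) [--+] → (-2.46505, -0.085181, -0.0322)–(-2.51422, 0, -0.0322)  len=0.0984
  (v9,v14,v12) [+-+] → (-2.46505, -0.085181, -0.0322)–(-1.25711, -2.1774, -0.0322)  len=2.4159
  (v13,v16,v14) [++-] → (-0.0491786, -1.4203, -0.0322)–(-0.82, -1.4203, -0.0322)  len=0.7708
  (v14,v16,v17) [-+-] → (-0.0491786, -1.4203, -0.0322)–(0.82, -1.4203, -0.0322)  len=0.8692
  (v14,v17,v12) [--+] → (-1.15875, -2.1774, -0.0322)–(-1.25711, -2.1774, -0.0322)  len=0.0984
  (v12,v17,v15) [+-+] → (-1.15875, -2.1774, -0.0322)–(1.25711, -2.1774, -0.0322)  len=2.4159
  (v16,v1,v17) [++-] → (1.20541, -0.75274, -0.0322)–(0.82, -1.4203, -0.0322)  len=0.7708
  (v17,v1,v2) [-+-] → (1.20541, -0.75274, -0.0322)–(1.64, 0, -0.0322)  len=0.8692
  (v17,v2,v15) [--+] → (1.30629, -2.09222, -0.0322)–(1.25711, -2.1774, -0.0322)  len=0.0984
  (v15,v2,v0) [+-+] → (1.30629, -2.09222, -0.0322)–(2.51422, 0, -0.0322)  len=2.4159

Chained into 2 loop(s):
  loop 1: 12 segments, perimeter = 9.8401
  loop 2: 12 segments, perimeter = 15.0854
Total perimeter = 24.925


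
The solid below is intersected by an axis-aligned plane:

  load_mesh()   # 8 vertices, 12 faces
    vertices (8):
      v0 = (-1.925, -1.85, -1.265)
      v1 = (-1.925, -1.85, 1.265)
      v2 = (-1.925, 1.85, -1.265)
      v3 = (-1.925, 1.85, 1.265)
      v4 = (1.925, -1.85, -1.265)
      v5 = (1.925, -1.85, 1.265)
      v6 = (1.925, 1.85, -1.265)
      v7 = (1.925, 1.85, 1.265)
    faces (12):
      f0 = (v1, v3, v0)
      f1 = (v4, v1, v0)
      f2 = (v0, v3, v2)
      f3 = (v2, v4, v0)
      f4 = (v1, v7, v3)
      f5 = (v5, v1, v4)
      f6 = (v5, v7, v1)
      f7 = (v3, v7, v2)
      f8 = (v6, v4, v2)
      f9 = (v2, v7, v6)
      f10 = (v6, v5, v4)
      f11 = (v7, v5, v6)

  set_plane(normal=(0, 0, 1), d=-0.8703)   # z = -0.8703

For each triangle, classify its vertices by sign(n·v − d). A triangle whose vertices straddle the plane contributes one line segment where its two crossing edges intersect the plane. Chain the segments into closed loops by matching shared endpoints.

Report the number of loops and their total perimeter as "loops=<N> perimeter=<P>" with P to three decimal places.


Straddling triangles (8 of 12):
  (v1,v3,v0) [++-] → (-1.925, -1.27277, -0.8703)–(-1.925, -1.85, -0.8703)  len=0.5772
  (v4,v1,v0) [-+-] → (1.32437, -1.85, -0.8703)–(-1.925, -1.85, -0.8703)  len=3.2494
  (v0,v3,v2) [-+-] → (-1.925, -1.27277, -0.8703)–(-1.925, 1.85, -0.8703)  len=3.1228
  (v5,v1,v4) [++-] → (1.32437, -1.85, -0.8703)–(1.925, -1.85, -0.8703)  len=0.6006
  (v3,v7,v2) [++-] → (-1.32437, 1.85, -0.8703)–(-1.925, 1.85, -0.8703)  len=0.6006
  (v2,v7,v6) [-+-] → (-1.32437, 1.85, -0.8703)–(1.925, 1.85, -0.8703)  len=3.2494
  (v6,v5,v4) [-+-] → (1.925, 1.27277, -0.8703)–(1.925, -1.85, -0.8703)  len=3.1228
  (v7,v5,v6) [++-] → (1.925, 1.27277, -0.8703)–(1.925, 1.85, -0.8703)  len=0.5772

Chained into 1 loop(s):
  loop 1: 8 segments, perimeter = 15.1000
Total perimeter = 15.100

loops=1 perimeter=15.100


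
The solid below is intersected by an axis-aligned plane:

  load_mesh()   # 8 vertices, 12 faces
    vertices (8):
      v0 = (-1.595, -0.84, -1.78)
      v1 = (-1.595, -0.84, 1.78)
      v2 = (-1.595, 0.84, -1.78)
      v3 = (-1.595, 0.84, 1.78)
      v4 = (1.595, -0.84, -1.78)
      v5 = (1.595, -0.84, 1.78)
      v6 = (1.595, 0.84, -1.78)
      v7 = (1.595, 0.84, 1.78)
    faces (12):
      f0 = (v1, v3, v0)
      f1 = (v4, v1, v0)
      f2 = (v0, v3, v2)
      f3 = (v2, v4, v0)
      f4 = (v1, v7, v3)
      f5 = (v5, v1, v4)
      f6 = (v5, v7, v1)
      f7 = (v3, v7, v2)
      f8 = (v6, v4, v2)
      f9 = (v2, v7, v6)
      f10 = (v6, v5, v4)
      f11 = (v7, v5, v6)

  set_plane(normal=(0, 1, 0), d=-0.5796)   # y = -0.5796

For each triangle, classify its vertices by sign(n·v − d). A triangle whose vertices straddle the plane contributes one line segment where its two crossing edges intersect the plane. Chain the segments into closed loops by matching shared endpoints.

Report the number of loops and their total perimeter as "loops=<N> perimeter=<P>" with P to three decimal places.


loops=1 perimeter=13.500

Straddling triangles (8 of 12):
  (v1,v3,v0) [-+-] → (-1.595, -0.5796, 1.78)–(-1.595, -0.5796, -1.2282)  len=3.0082
  (v0,v3,v2) [-++] → (-1.595, -0.5796, -1.2282)–(-1.595, -0.5796, -1.78)  len=0.5518
  (v2,v4,v0) [+--] → (1.10055, -0.5796, -1.78)–(-1.595, -0.5796, -1.78)  len=2.6955
  (v1,v7,v3) [-++] → (-1.10055, -0.5796, 1.78)–(-1.595, -0.5796, 1.78)  len=0.4944
  (v5,v7,v1) [-+-] → (1.595, -0.5796, 1.78)–(-1.10055, -0.5796, 1.78)  len=2.6955
  (v6,v4,v2) [+-+] → (1.595, -0.5796, -1.78)–(1.10055, -0.5796, -1.78)  len=0.4944
  (v6,v5,v4) [+--] → (1.595, -0.5796, 1.2282)–(1.595, -0.5796, -1.78)  len=3.0082
  (v7,v5,v6) [+-+] → (1.595, -0.5796, 1.78)–(1.595, -0.5796, 1.2282)  len=0.5518

Chained into 1 loop(s):
  loop 1: 8 segments, perimeter = 13.5000
Total perimeter = 13.500


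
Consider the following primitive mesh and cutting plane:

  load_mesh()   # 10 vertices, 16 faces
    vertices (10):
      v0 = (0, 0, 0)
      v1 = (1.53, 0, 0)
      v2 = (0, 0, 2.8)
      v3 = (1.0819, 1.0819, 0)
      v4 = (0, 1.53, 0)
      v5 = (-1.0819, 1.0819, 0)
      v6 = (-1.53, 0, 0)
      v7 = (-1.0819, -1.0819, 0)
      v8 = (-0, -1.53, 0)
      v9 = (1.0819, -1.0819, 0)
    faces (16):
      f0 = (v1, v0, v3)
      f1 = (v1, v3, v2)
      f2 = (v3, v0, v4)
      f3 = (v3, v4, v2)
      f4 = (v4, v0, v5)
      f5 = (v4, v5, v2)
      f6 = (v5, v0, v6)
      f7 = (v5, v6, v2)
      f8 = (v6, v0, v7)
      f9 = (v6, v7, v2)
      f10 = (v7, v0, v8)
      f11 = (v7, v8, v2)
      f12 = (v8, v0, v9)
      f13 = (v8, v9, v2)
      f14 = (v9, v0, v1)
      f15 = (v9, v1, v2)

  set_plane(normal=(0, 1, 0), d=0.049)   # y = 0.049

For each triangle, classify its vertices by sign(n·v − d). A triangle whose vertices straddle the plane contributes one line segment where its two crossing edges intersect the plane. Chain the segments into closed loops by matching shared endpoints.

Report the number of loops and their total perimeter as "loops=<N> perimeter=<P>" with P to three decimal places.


Straddling triangles (8 of 16):
  (v1,v0,v3) [--+] → (0.049, 0.049, 0)–(1.50971, 0.049, 0)  len=1.4607
  (v1,v3,v2) [-+-] → (1.50971, 0.049, 0)–(0.049, 0.049, 2.67319)  len=3.0462
  (v3,v0,v4) [+-+] → (0.049, 0.049, 0)–(0, 0.049, 0)  len=0.0490
  (v3,v4,v2) [++-] → (0, 0.049, 2.71033)–(0.049, 0.049, 2.67319)  len=0.0615
  (v4,v0,v5) [+-+] → (0, 0.049, 0)–(-0.049, 0.049, 0)  len=0.0490
  (v4,v5,v2) [++-] → (-0.049, 0.049, 2.67319)–(0, 0.049, 2.71033)  len=0.0615
  (v5,v0,v6) [+--] → (-0.049, 0.049, 0)–(-1.50971, 0.049, 0)  len=1.4607
  (v5,v6,v2) [+--] → (-1.50971, 0.049, 0)–(-0.049, 0.049, 2.67319)  len=3.0462

Chained into 1 loop(s):
  loop 1: 8 segments, perimeter = 9.2349
Total perimeter = 9.235

loops=1 perimeter=9.235


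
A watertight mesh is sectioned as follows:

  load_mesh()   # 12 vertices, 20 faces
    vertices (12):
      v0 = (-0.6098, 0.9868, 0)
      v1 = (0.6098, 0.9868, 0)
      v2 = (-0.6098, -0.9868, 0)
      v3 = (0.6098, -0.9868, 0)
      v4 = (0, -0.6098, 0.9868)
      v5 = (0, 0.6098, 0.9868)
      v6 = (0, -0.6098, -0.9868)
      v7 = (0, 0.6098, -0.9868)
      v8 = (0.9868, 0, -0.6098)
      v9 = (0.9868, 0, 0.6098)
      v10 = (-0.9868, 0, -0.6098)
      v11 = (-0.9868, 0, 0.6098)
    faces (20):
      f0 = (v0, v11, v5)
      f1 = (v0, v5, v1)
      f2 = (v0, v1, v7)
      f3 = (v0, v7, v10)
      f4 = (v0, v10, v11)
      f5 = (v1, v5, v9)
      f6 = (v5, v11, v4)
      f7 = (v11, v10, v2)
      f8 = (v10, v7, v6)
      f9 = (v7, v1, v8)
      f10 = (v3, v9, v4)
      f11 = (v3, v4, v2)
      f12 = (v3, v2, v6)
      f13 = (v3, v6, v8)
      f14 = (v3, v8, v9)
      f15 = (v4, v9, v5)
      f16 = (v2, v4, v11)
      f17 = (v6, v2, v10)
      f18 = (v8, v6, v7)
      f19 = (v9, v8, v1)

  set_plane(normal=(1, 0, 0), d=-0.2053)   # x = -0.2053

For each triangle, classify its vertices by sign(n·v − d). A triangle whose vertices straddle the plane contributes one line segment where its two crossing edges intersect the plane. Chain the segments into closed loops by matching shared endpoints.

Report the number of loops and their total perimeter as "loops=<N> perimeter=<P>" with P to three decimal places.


Straddling triangles (10 of 20):
  (v0,v11,v5) [--+] → (-0.2053, 0.482933, 0.908367)–(-0.2053, 0.736724, 0.654576)  len=0.3589
  (v0,v5,v1) [-++] → (-0.2053, 0.736724, 0.654576)–(-0.2053, 0.9868, 0)  len=0.7007
  (v0,v1,v7) [-++] → (-0.2053, 0.9868, 0)–(-0.2053, 0.736724, -0.654576)  len=0.7007
  (v0,v7,v10) [-+-] → (-0.2053, 0.736724, -0.654576)–(-0.2053, 0.482933, -0.908367)  len=0.3589
  (v5,v11,v4) [+-+] → (-0.2053, 0.482933, 0.908367)–(-0.2053, -0.482933, 0.908367)  len=0.9659
  (v10,v7,v6) [-++] → (-0.2053, 0.482933, -0.908367)–(-0.2053, -0.482933, -0.908367)  len=0.9659
  (v3,v4,v2) [++-] → (-0.2053, -0.736724, 0.654576)–(-0.2053, -0.9868, 0)  len=0.7007
  (v3,v2,v6) [+-+] → (-0.2053, -0.9868, 0)–(-0.2053, -0.736724, -0.654576)  len=0.7007
  (v2,v4,v11) [-+-] → (-0.2053, -0.736724, 0.654576)–(-0.2053, -0.482933, 0.908367)  len=0.3589
  (v6,v2,v10) [+--] → (-0.2053, -0.736724, -0.654576)–(-0.2053, -0.482933, -0.908367)  len=0.3589

Chained into 1 loop(s):
  loop 1: 10 segments, perimeter = 6.1703
Total perimeter = 6.170

loops=1 perimeter=6.170


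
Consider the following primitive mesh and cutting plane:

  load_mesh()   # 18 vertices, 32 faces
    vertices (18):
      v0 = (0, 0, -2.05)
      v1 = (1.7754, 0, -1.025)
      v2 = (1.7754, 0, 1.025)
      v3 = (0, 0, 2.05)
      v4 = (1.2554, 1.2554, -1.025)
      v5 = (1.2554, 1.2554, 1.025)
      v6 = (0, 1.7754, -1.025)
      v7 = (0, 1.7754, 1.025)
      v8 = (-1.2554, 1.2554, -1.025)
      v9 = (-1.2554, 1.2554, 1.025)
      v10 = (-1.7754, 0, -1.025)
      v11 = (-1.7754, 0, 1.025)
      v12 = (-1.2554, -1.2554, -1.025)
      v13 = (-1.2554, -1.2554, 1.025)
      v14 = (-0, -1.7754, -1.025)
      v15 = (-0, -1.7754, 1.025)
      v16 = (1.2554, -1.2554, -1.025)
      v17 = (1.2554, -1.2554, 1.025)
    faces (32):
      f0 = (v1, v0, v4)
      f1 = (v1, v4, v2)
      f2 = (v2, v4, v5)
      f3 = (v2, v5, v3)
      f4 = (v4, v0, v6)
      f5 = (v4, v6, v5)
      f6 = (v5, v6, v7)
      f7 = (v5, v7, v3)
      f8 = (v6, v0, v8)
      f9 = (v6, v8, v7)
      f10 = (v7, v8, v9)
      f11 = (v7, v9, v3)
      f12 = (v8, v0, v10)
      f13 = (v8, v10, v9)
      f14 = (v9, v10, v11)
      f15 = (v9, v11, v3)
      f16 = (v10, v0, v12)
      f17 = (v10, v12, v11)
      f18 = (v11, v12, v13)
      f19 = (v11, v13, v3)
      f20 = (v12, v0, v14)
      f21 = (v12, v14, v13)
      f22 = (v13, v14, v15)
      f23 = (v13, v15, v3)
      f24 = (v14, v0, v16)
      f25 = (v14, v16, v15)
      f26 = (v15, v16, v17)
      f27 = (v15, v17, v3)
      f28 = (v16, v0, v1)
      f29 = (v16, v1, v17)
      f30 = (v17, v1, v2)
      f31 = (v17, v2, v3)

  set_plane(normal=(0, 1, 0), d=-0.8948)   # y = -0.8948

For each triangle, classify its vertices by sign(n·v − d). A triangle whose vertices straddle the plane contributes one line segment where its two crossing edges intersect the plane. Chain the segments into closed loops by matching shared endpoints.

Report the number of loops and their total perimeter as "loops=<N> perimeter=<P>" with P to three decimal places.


Straddling triangles (12 of 32):
  (v10,v0,v12) [++-] → (-0.8948, -0.8948, -1.31942)–(-1.40476, -0.8948, -1.025)  len=0.5889
  (v10,v12,v11) [+-+] → (-1.40476, -0.8948, -1.025)–(-1.40476, -0.8948, -0.43616)  len=0.5888
  (v11,v12,v13) [+--] → (-1.40476, -0.8948, -0.43616)–(-1.40476, -0.8948, 1.025)  len=1.4612
  (v11,v13,v3) [+-+] → (-1.40476, -0.8948, 1.025)–(-0.8948, -0.8948, 1.31942)  len=0.5889
  (v12,v0,v14) [-+-] → (-0.8948, -0.8948, -1.31942)–(0, -0.8948, -1.5334)  len=0.9200
  (v13,v15,v3) [--+] → (0, -0.8948, 1.5334)–(-0.8948, -0.8948, 1.31942)  len=0.9200
  (v14,v0,v16) [-+-] → (0, -0.8948, -1.5334)–(0.8948, -0.8948, -1.31942)  len=0.9200
  (v15,v17,v3) [--+] → (0.8948, -0.8948, 1.31942)–(0, -0.8948, 1.5334)  len=0.9200
  (v16,v0,v1) [-++] → (0.8948, -0.8948, -1.31942)–(1.40476, -0.8948, -1.025)  len=0.5889
  (v16,v1,v17) [-+-] → (1.40476, -0.8948, -1.025)–(1.40476, -0.8948, 0.43616)  len=1.4612
  (v17,v1,v2) [-++] → (1.40476, -0.8948, 0.43616)–(1.40476, -0.8948, 1.025)  len=0.5888
  (v17,v2,v3) [-++] → (1.40476, -0.8948, 1.025)–(0.8948, -0.8948, 1.31942)  len=0.5889

Chained into 1 loop(s):
  loop 1: 12 segments, perimeter = 10.1355
Total perimeter = 10.136

loops=1 perimeter=10.136
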